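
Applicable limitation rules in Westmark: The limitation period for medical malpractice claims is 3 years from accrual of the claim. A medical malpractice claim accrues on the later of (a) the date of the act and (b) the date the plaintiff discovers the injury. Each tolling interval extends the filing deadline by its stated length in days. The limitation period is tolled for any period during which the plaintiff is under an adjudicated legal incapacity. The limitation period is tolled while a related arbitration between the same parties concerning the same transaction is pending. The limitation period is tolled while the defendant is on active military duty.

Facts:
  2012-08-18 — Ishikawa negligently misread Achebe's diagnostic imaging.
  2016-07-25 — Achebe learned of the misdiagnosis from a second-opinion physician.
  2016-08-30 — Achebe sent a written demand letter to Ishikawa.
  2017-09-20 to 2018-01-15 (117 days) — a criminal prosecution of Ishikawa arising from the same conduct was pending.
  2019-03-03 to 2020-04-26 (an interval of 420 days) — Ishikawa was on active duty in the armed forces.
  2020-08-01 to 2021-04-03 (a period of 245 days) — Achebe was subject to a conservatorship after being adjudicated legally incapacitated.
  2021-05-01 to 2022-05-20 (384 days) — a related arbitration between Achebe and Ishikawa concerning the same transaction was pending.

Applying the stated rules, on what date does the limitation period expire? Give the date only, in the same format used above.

2022-06-08

The claim accrued on 2016-07-25 — the later of the 2012-08-18 act and the 2016-07-25 discovery.
Adding the 3 years base period to 2016-07-25 gives a deadline of 2019-07-25, before any tolling.
The period was tolled for 420 days by the defendant's active military service (2019-03-03 to 2020-04-26), pushing the deadline to 2020-09-17.
The period was tolled for 245 days by the plaintiff's legal incapacity (2020-08-01 to 2021-04-03), pushing the deadline to 2021-05-20.
Because the pending related arbitration ran from 2021-05-01 to 2022-05-20, the deadline is extended by 384 days to 2022-06-08.
The pending criminal prosecution from 2017-09-20 to 2018-01-15 does not toll the period, because no stated rule makes a criminal prosecution a tolling event.
The other events in the timeline have no effect on the limitation period under the stated rules.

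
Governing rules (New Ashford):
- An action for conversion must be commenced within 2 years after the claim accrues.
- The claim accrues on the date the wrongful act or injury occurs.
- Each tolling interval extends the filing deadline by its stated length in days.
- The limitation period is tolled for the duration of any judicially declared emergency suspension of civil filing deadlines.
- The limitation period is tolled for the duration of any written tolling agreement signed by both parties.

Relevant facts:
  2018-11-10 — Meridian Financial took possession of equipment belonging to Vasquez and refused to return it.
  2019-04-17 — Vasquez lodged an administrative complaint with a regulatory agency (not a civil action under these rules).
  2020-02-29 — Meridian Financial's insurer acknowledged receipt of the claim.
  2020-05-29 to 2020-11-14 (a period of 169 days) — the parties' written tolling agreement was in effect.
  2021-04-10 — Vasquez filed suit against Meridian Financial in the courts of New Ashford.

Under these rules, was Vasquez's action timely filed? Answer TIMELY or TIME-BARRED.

The claim accrued on 2018-11-10, when the wrongful act occurred.
The untolled deadline — 2 years after 2018-11-10 — is 2020-11-10.
The written tolling agreement from 2020-05-29 to 2020-11-14 tolled the period for 169 days, extending the deadline to 2021-04-28.
The other events in the timeline have no effect on the limitation period under the stated rules.
Filing on 2021-04-10 beat the 2021-04-28 deadline — the action is timely.

TIMELY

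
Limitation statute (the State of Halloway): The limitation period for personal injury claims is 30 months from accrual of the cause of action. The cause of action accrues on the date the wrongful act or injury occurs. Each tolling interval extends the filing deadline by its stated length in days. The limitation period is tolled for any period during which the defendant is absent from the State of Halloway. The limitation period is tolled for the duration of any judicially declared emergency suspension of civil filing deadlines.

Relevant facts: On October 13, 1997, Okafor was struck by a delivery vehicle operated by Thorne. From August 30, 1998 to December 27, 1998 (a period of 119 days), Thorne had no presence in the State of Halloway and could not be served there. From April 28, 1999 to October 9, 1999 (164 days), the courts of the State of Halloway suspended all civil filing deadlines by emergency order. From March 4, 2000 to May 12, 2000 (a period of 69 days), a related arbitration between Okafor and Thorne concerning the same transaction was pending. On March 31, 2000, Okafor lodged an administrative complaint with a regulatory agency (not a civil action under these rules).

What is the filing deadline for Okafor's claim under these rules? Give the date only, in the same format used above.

The limitation period began to run on October 13, 1997.
The untolled deadline — 30 months after October 13, 1997 — is April 13, 2000.
The defendant's absence from the jurisdiction from August 30, 1998 to December 27, 1998 tolled the period for 119 days, extending the deadline to August 10, 2000.
Because the emergency suspension of filing deadlines ran from April 28, 1999 to October 9, 1999, the deadline is extended by 164 days to January 21, 2001.
No stated provision tolls the period for a pending arbitration, so the interval from March 4, 2000 to May 12, 2000 has no effect on the deadline.
None of the other events listed affects the running of the period under the stated rules.

January 21, 2001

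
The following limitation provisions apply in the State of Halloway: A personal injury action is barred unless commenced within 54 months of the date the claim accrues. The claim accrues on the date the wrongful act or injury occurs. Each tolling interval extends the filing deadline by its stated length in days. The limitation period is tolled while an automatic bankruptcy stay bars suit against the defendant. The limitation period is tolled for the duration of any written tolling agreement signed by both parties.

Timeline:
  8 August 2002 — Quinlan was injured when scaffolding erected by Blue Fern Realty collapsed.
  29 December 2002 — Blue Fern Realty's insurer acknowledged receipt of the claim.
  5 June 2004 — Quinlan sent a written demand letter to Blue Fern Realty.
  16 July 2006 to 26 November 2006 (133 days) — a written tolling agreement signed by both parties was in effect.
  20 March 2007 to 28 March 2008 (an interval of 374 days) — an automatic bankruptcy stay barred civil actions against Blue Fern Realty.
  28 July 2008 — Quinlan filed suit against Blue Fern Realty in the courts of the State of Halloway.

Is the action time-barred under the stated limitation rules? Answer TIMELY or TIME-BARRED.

The claim accrued on 8 August 2002, when the wrongful act occurred.
Adding the 54 months base period to 8 August 2002 gives a deadline of 8 February 2007, before any tolling.
Because the written tolling agreement ran from 16 July 2006 to 26 November 2006, the deadline is extended by 133 days to 21 June 2007.
The period was tolled for 374 days by the automatic bankruptcy stay (20 March 2007 to 28 March 2008), pushing the deadline to 29 June 2008.
None of the other events listed affects the running of the period under the stated rules.
Filing on 28 July 2008 missed the 29 June 2008 deadline — the action is time-barred.

TIME-BARRED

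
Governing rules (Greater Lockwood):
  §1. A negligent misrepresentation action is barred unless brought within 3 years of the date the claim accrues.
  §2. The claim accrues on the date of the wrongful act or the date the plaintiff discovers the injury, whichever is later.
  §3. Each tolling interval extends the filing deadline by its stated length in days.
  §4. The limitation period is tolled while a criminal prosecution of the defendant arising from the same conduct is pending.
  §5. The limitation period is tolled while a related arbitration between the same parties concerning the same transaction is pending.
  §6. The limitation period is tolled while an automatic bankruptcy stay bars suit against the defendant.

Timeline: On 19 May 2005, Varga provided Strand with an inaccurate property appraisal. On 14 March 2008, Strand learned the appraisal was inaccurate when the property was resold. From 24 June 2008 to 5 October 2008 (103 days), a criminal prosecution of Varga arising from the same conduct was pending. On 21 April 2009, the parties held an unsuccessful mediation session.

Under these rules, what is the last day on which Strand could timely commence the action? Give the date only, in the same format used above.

25 June 2011

Taking the later of the act (19 May 2005) and discovery (14 March 2008), the claim accrued on 14 March 2008.
Adding the 3 years base period to 14 March 2008 gives a deadline of 14 March 2011, before any tolling.
Because the pending criminal prosecution ran from 24 June 2008 to 5 October 2008, the deadline is extended by 103 days to 25 June 2011.
Nothing else in the chronology tolls or restarts the period.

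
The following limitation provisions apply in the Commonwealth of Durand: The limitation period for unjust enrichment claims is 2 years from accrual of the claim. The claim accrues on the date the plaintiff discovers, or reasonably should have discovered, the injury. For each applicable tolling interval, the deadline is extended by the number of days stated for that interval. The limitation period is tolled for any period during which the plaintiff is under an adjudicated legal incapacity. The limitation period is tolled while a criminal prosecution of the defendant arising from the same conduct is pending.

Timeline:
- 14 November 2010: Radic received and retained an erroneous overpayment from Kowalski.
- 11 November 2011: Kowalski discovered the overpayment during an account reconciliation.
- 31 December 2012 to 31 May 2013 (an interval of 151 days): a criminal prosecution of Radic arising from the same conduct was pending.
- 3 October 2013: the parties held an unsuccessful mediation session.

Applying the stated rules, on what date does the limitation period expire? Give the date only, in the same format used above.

11 April 2014

Under the discovery rule, the claim accrued on 11 November 2011, when Kowalski discovered the injury — not on the 14 November 2010 date of the underlying act.
Adding the 2 years base period to 11 November 2011 gives a deadline of 11 November 2013, before any tolling.
The period was tolled for 151 days by the pending criminal prosecution (31 December 2012 to 31 May 2013), pushing the deadline to 11 April 2014.
None of the other events listed affects the running of the period under the stated rules.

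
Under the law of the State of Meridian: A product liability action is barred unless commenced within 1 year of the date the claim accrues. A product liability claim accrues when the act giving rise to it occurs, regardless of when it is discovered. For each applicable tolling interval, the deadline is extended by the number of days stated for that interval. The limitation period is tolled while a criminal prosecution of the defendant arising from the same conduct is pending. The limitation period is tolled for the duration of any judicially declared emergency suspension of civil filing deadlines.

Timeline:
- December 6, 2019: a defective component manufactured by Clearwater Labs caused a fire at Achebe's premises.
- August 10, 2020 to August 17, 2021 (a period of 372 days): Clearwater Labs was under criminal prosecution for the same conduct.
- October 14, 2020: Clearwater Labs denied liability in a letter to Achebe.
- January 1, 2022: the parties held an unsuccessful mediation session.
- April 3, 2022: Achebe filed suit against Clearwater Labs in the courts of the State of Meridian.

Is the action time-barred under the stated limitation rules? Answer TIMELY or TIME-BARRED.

TIME-BARRED

The limitation period began to run on December 6, 2019.
The untolled deadline — 1 year after December 6, 2019 — is December 6, 2020.
The period was tolled for 372 days by the pending criminal prosecution (August 10, 2020 to August 17, 2021), pushing the deadline to December 13, 2021.
None of the other events listed affects the running of the period under the stated rules.
Achebe filed on April 3, 2022, after the December 13, 2021 deadline, so the action is time-barred.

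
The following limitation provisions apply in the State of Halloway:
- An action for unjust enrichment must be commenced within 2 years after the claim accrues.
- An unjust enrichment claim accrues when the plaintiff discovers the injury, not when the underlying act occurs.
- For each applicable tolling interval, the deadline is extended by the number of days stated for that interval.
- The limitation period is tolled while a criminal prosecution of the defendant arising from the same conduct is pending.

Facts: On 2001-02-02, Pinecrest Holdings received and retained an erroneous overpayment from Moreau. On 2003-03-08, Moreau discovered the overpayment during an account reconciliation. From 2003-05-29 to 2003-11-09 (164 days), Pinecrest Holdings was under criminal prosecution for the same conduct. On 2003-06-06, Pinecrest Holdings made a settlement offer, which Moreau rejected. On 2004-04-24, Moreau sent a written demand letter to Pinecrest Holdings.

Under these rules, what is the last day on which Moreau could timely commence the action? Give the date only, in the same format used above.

2005-08-19

Accrual is tied to discovery, so the period began on 2003-03-08 rather than on 2001-02-02 when the act occurred.
2 years from 2003-03-08 is 2005-03-08.
The pending criminal prosecution from 2003-05-29 to 2003-11-09 tolled the period for 164 days, extending the deadline to 2005-08-19.
Nothing else in the chronology tolls or restarts the period.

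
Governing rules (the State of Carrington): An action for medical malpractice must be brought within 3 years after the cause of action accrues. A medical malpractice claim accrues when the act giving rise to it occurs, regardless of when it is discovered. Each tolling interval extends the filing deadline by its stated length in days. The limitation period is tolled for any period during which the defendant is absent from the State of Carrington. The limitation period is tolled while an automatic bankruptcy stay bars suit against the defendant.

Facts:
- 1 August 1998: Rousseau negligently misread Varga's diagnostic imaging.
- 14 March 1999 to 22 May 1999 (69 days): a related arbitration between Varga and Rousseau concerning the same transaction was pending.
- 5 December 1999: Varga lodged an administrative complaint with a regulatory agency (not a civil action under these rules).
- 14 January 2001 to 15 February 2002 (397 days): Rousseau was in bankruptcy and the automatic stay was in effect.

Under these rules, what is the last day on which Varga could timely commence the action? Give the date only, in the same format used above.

The cause of action accrued on 1 August 1998, the date of the act.
Adding the 3 years base period to 1 August 1998 gives a deadline of 1 August 2001, before any tolling.
The automatic bankruptcy stay from 14 January 2001 to 15 February 2002 tolled the period for 397 days, extending the deadline to 2 September 2002.
The pending related arbitration from 14 March 1999 to 22 May 1999 does not toll the period, because no stated rule makes a pending arbitration a tolling event.
The other events in the timeline have no effect on the limitation period under the stated rules.

2 September 2002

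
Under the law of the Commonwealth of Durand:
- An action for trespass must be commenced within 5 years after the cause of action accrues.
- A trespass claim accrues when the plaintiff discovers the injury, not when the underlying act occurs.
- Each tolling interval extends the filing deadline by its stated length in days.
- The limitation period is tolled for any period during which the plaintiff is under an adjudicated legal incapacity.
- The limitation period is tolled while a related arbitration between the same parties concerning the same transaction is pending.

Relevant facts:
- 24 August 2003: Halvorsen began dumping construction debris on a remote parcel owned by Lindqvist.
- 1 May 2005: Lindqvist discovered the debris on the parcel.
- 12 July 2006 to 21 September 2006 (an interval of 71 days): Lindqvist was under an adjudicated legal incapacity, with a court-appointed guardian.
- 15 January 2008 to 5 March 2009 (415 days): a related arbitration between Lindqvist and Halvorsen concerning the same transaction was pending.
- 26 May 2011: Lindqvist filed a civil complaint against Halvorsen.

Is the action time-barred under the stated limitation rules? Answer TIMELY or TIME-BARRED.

Under the discovery rule, the claim accrued on 1 May 2005, when Lindqvist discovered the injury — not on the 24 August 2003 date of the underlying act.
Adding the 5 years base period to 1 May 2005 gives a deadline of 1 May 2010, before any tolling.
Because the plaintiff's legal incapacity ran from 12 July 2006 to 21 September 2006, the deadline is extended by 71 days to 11 July 2010.
The period was tolled for 415 days by the pending related arbitration (15 January 2008 to 5 March 2009), pushing the deadline to 30 August 2011.
The 26 May 2011 filing precedes the 30 August 2011 deadline; the claim is timely.

TIMELY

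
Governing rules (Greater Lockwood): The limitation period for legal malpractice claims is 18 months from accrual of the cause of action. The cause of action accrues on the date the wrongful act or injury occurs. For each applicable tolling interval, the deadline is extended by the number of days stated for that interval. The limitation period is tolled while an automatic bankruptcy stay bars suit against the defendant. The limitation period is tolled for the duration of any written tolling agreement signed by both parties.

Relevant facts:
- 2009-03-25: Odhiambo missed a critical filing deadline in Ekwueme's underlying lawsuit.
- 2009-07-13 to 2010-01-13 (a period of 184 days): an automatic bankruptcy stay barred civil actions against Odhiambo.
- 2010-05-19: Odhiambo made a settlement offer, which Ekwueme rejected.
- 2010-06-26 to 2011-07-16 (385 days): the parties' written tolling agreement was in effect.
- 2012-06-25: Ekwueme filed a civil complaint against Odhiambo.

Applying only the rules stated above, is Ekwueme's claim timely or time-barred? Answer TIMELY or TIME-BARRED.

TIME-BARRED

The limitation period began to run on 2009-03-25.
Adding the 18 months base period to 2009-03-25 gives a deadline of 2010-09-25, before any tolling.
The period was tolled for 184 days by the automatic bankruptcy stay (2009-07-13 to 2010-01-13), pushing the deadline to 2011-03-28.
The period was tolled for 385 days by the written tolling agreement (2010-06-26 to 2011-07-16), pushing the deadline to 2012-04-16.
None of the other events listed affects the running of the period under the stated rules.
Filing on 2012-06-25 missed the 2012-04-16 deadline — the action is time-barred.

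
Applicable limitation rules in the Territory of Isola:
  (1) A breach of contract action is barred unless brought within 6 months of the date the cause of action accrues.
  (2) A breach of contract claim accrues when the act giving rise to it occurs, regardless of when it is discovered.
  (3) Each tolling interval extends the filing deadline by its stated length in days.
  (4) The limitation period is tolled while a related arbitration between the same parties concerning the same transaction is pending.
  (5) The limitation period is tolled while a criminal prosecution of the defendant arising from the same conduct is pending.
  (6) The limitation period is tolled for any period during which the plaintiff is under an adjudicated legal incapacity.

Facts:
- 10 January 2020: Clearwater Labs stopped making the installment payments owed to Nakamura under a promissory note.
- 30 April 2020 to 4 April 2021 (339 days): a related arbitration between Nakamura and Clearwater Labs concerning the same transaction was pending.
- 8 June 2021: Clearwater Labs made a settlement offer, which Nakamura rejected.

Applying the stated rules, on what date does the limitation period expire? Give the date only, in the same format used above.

14 June 2021

The limitation period began to run on 10 January 2020.
Adding the 6 months base period to 10 January 2020 gives a deadline of 10 July 2020, before any tolling.
The pending related arbitration from 30 April 2020 to 4 April 2021 tolled the period for 339 days, extending the deadline to 14 June 2021.
Nothing else in the chronology tolls or restarts the period.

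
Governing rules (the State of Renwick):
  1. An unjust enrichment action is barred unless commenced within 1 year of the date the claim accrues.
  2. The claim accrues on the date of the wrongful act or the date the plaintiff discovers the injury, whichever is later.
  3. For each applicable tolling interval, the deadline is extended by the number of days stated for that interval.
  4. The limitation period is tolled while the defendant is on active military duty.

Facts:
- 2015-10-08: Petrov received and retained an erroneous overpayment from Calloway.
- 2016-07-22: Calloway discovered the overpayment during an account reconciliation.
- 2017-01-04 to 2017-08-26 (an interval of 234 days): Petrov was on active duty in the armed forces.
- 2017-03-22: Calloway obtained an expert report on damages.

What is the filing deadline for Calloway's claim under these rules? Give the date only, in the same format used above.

2018-03-13

The claim accrued on 2016-07-22 — the later of the 2015-10-08 act and the 2016-07-22 discovery.
1 year from 2016-07-22 is 2017-07-22.
Because the defendant's active military service ran from 2017-01-04 to 2017-08-26, the deadline is extended by 234 days to 2018-03-13.
The other events in the timeline have no effect on the limitation period under the stated rules.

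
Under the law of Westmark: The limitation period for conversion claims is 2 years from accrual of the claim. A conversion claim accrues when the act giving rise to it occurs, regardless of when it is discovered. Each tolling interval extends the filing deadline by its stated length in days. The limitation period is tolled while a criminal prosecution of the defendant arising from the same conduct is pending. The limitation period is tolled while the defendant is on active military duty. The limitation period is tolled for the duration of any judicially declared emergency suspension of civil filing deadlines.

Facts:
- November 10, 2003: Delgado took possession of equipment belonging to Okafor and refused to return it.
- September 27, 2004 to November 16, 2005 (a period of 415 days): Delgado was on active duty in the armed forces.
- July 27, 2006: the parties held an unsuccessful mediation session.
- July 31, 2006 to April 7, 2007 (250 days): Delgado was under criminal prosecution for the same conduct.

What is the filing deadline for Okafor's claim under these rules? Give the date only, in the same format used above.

The limitation period began to run on November 10, 2003.
The untolled deadline — 2 years after November 10, 2003 — is November 10, 2005.
The defendant's active military service from September 27, 2004 to November 16, 2005 tolled the period for 415 days, extending the deadline to December 30, 2006.
The period was tolled for 250 days by the pending criminal prosecution (July 31, 2006 to April 7, 2007), pushing the deadline to September 6, 2007.
None of the other events listed affects the running of the period under the stated rules.

September 6, 2007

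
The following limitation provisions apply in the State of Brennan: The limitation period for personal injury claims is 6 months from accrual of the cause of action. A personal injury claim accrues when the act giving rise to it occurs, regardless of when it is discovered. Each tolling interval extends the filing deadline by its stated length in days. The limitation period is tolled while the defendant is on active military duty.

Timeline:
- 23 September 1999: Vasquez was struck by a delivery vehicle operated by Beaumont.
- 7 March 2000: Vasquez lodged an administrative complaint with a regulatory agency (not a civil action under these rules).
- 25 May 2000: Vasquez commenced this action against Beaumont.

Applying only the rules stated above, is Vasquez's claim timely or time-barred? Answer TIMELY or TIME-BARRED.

TIME-BARRED

The claim accrued on 23 September 1999, when the wrongful act occurred.
6 months from 23 September 1999 is 23 March 2000.
None of the other events listed affects the running of the period under the stated rules.
Vasquez filed on 25 May 2000, after the 23 March 2000 deadline, so the action is time-barred.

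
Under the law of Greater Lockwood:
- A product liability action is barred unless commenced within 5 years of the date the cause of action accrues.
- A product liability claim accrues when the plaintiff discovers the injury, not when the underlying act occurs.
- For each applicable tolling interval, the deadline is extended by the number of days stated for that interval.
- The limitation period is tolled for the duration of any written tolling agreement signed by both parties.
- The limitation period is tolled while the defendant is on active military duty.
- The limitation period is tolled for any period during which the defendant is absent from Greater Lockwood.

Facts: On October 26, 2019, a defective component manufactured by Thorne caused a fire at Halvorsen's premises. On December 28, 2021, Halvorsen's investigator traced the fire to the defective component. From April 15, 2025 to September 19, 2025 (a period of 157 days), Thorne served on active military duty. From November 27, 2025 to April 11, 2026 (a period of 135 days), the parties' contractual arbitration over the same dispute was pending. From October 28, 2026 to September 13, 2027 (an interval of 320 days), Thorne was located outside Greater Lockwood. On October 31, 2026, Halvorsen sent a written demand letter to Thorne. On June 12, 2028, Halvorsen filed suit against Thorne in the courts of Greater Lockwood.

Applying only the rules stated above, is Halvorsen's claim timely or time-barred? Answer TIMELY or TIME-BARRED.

TIME-BARRED

The claim did not accrue until Halvorsen discovered the injury on December 28, 2021; the October 26, 2019 act date does not start the clock under the stated rule.
The untolled deadline — 5 years after December 28, 2021 — is December 28, 2026.
The period was tolled for 157 days by the defendant's active military service (April 15, 2025 to September 19, 2025), pushing the deadline to June 3, 2027.
The period was tolled for 320 days by the defendant's absence from the jurisdiction (October 28, 2026 to September 13, 2027), pushing the deadline to April 18, 2028.
Although a pending arbitration ran from November 27, 2025 to April 11, 2026, the stated rules do not make that a tolling event, so it is disregarded.
The other events in the timeline have no effect on the limitation period under the stated rules.
The June 12, 2028 filing falls after the April 18, 2028 deadline; the claim is time-barred.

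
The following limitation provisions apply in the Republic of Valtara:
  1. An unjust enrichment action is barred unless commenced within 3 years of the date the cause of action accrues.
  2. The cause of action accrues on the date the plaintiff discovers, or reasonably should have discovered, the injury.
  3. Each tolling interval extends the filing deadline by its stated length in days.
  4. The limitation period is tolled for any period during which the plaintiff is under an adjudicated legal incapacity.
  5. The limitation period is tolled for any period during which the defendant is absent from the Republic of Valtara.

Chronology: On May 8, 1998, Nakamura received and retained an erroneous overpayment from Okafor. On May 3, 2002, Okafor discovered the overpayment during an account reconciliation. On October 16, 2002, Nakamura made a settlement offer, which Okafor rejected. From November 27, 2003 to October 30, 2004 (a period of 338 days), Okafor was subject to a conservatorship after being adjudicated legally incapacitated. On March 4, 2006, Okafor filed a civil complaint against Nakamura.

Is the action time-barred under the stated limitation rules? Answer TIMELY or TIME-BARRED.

Under the discovery rule, the claim accrued on May 3, 2002, when Okafor discovered the injury — not on the May 8, 1998 date of the underlying act.
Adding the 3 years base period to May 3, 2002 gives a deadline of May 3, 2005, before any tolling.
The plaintiff's legal incapacity from November 27, 2003 to October 30, 2004 tolled the period for 338 days, extending the deadline to April 6, 2006.
Nothing else in the chronology tolls or restarts the period.
Filing on March 4, 2006 beat the April 6, 2006 deadline — the action is timely.

TIMELY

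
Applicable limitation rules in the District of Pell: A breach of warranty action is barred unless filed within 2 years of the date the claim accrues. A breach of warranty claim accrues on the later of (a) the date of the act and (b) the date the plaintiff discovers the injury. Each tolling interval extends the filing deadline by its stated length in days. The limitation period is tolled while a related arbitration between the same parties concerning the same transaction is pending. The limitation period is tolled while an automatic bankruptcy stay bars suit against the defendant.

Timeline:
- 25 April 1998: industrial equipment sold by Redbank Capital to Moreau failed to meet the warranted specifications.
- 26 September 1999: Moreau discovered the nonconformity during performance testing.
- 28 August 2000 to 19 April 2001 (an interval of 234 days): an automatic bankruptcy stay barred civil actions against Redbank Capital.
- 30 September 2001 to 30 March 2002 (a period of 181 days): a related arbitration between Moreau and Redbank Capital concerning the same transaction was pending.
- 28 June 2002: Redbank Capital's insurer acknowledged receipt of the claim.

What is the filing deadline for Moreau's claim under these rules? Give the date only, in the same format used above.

The claim accrued on 26 September 1999 — the later of the 25 April 1998 act and the 26 September 1999 discovery.
Adding the 2 years base period to 26 September 1999 gives a deadline of 26 September 2001, before any tolling.
The automatic bankruptcy stay from 28 August 2000 to 19 April 2001 tolled the period for 234 days, extending the deadline to 18 May 2002.
The period was tolled for 181 days by the pending related arbitration (30 September 2001 to 30 March 2002), pushing the deadline to 15 November 2002.
Nothing else in the chronology tolls or restarts the period.

15 November 2002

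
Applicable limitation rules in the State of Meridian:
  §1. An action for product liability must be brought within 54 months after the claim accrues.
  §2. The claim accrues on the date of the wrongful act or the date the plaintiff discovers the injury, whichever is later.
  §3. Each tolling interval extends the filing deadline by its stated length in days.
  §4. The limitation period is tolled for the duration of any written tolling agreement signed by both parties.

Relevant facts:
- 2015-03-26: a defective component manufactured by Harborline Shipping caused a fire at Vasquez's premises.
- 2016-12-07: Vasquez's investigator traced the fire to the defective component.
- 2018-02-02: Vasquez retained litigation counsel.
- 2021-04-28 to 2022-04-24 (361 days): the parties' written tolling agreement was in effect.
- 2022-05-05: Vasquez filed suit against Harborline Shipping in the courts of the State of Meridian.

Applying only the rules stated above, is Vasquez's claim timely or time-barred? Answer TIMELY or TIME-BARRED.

Because discovery on 2016-12-07 post-dates the 2015-03-26 act, accrual under the later-of rule falls on 2016-12-07.
The untolled deadline — 54 months after 2016-12-07 — is 2021-06-07.
Because the written tolling agreement ran from 2021-04-28 to 2022-04-24, the deadline is extended by 361 days to 2022-06-03.
None of the other events listed affects the running of the period under the stated rules.
Vasquez filed on 2022-05-05, before the 2022-06-03 deadline, so the action is timely.

TIMELY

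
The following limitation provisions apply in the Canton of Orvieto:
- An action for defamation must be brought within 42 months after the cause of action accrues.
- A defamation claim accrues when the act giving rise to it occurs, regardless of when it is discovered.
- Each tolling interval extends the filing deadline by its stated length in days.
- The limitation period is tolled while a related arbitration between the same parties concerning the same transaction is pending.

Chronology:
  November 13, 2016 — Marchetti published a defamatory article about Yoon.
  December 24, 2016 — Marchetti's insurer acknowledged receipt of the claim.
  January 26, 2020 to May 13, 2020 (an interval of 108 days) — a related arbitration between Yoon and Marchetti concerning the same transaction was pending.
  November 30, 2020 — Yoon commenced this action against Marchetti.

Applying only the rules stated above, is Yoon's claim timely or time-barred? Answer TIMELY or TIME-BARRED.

The limitation period began to run on November 13, 2016.
The untolled deadline — 42 months after November 13, 2016 — is May 13, 2020.
The pending related arbitration from January 26, 2020 to May 13, 2020 tolled the period for 108 days, extending the deadline to August 29, 2020.
The other events in the timeline have no effect on the limitation period under the stated rules.
Filing on November 30, 2020 missed the August 29, 2020 deadline — the action is time-barred.

TIME-BARRED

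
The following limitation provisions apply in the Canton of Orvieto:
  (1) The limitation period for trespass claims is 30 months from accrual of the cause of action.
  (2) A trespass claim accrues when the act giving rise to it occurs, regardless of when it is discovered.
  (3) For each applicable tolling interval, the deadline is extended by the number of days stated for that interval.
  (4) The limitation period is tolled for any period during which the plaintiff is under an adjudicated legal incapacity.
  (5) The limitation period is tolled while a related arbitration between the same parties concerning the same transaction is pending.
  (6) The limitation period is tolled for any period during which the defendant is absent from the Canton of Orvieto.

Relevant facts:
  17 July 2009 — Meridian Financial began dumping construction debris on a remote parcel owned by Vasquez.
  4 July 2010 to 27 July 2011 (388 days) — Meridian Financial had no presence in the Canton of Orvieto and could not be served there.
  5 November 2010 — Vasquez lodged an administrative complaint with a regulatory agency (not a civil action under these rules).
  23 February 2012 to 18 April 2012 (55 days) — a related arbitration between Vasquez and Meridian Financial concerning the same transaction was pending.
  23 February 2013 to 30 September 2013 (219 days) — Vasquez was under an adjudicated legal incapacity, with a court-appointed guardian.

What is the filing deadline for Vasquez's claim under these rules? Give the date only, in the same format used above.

9 November 2013

The limitation period began to run on 17 July 2009.
The untolled deadline — 30 months after 17 July 2009 — is 17 January 2012.
Because the defendant's absence from the jurisdiction ran from 4 July 2010 to 27 July 2011, the deadline is extended by 388 days to 8 February 2013.
The pending related arbitration from 23 February 2012 to 18 April 2012 tolled the period for 55 days, extending the deadline to 4 April 2013.
Because the plaintiff's legal incapacity ran from 23 February 2013 to 30 September 2013, the deadline is extended by 219 days to 9 November 2013.
None of the other events listed affects the running of the period under the stated rules.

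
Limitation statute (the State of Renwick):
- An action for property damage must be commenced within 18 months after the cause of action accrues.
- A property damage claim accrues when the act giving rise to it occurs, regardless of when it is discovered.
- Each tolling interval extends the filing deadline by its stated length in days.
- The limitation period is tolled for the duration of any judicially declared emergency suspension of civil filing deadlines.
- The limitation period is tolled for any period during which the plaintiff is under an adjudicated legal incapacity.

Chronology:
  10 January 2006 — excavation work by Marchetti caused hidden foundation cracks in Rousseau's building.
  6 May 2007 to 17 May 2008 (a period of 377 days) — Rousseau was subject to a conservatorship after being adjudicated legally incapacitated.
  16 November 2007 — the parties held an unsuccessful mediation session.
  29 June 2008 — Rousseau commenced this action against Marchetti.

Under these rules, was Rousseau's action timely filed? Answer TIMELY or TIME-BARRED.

The cause of action accrued on 10 January 2006, the date of the act.
18 months from 10 January 2006 is 10 July 2007.
Because the plaintiff's legal incapacity ran from 6 May 2007 to 17 May 2008, the deadline is extended by 377 days to 21 July 2008.
None of the other events listed affects the running of the period under the stated rules.
Filing on 29 June 2008 beat the 21 July 2008 deadline — the action is timely.

TIMELY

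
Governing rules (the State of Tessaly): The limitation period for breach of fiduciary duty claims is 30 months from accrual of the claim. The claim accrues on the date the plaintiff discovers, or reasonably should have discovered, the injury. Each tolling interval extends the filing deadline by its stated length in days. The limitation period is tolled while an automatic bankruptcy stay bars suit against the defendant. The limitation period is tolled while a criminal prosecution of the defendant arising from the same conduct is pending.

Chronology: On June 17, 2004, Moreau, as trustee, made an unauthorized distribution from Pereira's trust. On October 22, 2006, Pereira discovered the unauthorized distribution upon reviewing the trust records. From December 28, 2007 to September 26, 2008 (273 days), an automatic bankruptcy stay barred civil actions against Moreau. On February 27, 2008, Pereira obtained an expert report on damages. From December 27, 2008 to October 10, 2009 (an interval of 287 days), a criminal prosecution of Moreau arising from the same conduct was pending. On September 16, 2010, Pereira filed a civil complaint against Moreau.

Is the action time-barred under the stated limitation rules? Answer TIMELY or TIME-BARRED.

Accrual is tied to discovery, so the period began on October 22, 2006 rather than on June 17, 2004 when the act occurred.
Adding the 30 months base period to October 22, 2006 gives a deadline of April 22, 2009, before any tolling.
The automatic bankruptcy stay from December 28, 2007 to September 26, 2008 tolled the period for 273 days, extending the deadline to January 20, 2010.
Because the pending criminal prosecution ran from December 27, 2008 to October 10, 2009, the deadline is extended by 287 days to November 3, 2010.
The other events in the timeline have no effect on the limitation period under the stated rules.
Pereira filed on September 16, 2010, before the November 3, 2010 deadline, so the action is timely.

TIMELY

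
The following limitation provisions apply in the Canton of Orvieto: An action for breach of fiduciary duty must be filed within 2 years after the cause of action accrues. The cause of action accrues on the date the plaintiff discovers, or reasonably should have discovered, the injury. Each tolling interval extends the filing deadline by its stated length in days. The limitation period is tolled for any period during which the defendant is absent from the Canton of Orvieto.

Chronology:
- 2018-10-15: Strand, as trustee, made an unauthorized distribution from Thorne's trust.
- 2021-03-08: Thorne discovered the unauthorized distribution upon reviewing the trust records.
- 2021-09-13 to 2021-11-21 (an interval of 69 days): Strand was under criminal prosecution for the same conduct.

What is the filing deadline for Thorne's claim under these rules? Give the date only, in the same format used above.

2023-03-08

The claim did not accrue until Thorne discovered the injury on 2021-03-08; the 2018-10-15 act date does not start the clock under the stated rule.
2 years from 2021-03-08 is 2023-03-08.
The pending criminal prosecution from 2021-09-13 to 2021-11-21 does not toll the period, because no stated rule makes a criminal prosecution a tolling event.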